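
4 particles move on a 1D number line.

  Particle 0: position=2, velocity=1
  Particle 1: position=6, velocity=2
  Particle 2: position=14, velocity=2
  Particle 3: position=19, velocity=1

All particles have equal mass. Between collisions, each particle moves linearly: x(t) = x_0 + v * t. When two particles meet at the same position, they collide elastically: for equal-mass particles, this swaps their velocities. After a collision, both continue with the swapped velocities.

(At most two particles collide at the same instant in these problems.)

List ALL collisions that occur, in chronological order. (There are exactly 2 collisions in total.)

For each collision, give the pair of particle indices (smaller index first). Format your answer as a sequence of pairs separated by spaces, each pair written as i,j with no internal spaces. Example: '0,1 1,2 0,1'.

Answer: 2,3 1,2

Derivation:
Collision at t=5: particles 2 and 3 swap velocities; positions: p0=7 p1=16 p2=24 p3=24; velocities now: v0=1 v1=2 v2=1 v3=2
Collision at t=13: particles 1 and 2 swap velocities; positions: p0=15 p1=32 p2=32 p3=40; velocities now: v0=1 v1=1 v2=2 v3=2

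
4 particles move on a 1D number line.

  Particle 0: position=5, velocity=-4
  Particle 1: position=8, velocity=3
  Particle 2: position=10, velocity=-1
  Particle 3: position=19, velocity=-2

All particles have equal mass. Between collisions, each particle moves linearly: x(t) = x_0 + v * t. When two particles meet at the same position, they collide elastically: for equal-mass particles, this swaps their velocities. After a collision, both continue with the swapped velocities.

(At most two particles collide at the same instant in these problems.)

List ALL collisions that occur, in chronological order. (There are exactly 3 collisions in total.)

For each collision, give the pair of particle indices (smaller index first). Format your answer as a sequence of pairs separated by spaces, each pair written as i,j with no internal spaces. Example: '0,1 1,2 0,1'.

Collision at t=1/2: particles 1 and 2 swap velocities; positions: p0=3 p1=19/2 p2=19/2 p3=18; velocities now: v0=-4 v1=-1 v2=3 v3=-2
Collision at t=11/5: particles 2 and 3 swap velocities; positions: p0=-19/5 p1=39/5 p2=73/5 p3=73/5; velocities now: v0=-4 v1=-1 v2=-2 v3=3
Collision at t=9: particles 1 and 2 swap velocities; positions: p0=-31 p1=1 p2=1 p3=35; velocities now: v0=-4 v1=-2 v2=-1 v3=3

Answer: 1,2 2,3 1,2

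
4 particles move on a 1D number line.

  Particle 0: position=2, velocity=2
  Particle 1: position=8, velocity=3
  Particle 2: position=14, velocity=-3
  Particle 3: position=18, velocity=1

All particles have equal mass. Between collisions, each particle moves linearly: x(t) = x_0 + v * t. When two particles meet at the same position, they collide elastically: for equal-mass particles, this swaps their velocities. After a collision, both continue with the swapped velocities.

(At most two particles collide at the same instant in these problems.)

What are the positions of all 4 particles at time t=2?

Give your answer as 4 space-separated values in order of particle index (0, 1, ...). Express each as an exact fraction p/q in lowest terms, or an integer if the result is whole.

Answer: 6 8 14 20

Derivation:
Collision at t=1: particles 1 and 2 swap velocities; positions: p0=4 p1=11 p2=11 p3=19; velocities now: v0=2 v1=-3 v2=3 v3=1
Advance to t=2 (no further collisions before then); velocities: v0=2 v1=-3 v2=3 v3=1; positions = 6 8 14 20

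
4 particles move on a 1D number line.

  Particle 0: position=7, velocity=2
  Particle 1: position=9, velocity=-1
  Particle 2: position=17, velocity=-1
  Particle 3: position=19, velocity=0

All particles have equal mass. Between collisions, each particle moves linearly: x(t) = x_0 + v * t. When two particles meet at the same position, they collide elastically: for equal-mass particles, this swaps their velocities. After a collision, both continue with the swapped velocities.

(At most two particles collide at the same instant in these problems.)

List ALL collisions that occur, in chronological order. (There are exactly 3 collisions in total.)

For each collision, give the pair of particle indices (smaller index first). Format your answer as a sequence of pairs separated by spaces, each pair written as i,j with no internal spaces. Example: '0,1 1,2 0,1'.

Answer: 0,1 1,2 2,3

Derivation:
Collision at t=2/3: particles 0 and 1 swap velocities; positions: p0=25/3 p1=25/3 p2=49/3 p3=19; velocities now: v0=-1 v1=2 v2=-1 v3=0
Collision at t=10/3: particles 1 and 2 swap velocities; positions: p0=17/3 p1=41/3 p2=41/3 p3=19; velocities now: v0=-1 v1=-1 v2=2 v3=0
Collision at t=6: particles 2 and 3 swap velocities; positions: p0=3 p1=11 p2=19 p3=19; velocities now: v0=-1 v1=-1 v2=0 v3=2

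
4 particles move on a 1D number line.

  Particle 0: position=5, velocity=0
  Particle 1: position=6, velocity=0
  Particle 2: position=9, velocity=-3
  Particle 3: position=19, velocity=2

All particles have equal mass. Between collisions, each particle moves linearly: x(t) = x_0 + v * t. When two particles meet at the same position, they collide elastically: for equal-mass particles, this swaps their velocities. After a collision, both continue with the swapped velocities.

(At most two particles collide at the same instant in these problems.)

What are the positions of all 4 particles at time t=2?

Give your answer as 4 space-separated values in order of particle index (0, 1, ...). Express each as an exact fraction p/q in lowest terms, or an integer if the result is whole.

Answer: 3 5 6 23

Derivation:
Collision at t=1: particles 1 and 2 swap velocities; positions: p0=5 p1=6 p2=6 p3=21; velocities now: v0=0 v1=-3 v2=0 v3=2
Collision at t=4/3: particles 0 and 1 swap velocities; positions: p0=5 p1=5 p2=6 p3=65/3; velocities now: v0=-3 v1=0 v2=0 v3=2
Advance to t=2 (no further collisions before then); velocities: v0=-3 v1=0 v2=0 v3=2; positions = 3 5 6 23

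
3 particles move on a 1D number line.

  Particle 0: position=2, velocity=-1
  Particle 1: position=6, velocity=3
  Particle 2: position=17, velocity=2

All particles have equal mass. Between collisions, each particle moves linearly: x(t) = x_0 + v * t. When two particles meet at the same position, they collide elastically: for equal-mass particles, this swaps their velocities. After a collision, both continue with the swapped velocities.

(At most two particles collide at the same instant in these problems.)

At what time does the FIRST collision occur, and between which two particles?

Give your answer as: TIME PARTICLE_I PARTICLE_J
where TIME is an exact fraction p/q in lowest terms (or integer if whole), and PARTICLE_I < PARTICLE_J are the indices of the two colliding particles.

Pair (0,1): pos 2,6 vel -1,3 -> not approaching (rel speed -4 <= 0)
Pair (1,2): pos 6,17 vel 3,2 -> gap=11, closing at 1/unit, collide at t=11
Earliest collision: t=11 between 1 and 2

Answer: 11 1 2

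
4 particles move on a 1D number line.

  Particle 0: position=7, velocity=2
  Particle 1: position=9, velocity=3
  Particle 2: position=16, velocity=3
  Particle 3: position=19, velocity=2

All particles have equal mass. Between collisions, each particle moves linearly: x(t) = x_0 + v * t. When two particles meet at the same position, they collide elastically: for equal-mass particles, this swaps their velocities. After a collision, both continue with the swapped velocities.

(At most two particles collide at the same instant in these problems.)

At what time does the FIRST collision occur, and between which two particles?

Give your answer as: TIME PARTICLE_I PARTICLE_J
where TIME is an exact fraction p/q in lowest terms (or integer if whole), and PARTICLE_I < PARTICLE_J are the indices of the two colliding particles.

Answer: 3 2 3

Derivation:
Pair (0,1): pos 7,9 vel 2,3 -> not approaching (rel speed -1 <= 0)
Pair (1,2): pos 9,16 vel 3,3 -> not approaching (rel speed 0 <= 0)
Pair (2,3): pos 16,19 vel 3,2 -> gap=3, closing at 1/unit, collide at t=3
Earliest collision: t=3 between 2 and 3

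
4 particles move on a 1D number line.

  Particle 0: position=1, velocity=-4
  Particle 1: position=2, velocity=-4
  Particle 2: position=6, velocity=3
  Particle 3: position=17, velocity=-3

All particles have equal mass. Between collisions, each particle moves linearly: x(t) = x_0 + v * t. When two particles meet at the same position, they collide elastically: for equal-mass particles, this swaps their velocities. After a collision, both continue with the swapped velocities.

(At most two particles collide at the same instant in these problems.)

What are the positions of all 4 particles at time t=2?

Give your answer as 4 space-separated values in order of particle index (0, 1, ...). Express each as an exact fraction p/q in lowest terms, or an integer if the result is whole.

Answer: -7 -6 11 12

Derivation:
Collision at t=11/6: particles 2 and 3 swap velocities; positions: p0=-19/3 p1=-16/3 p2=23/2 p3=23/2; velocities now: v0=-4 v1=-4 v2=-3 v3=3
Advance to t=2 (no further collisions before then); velocities: v0=-4 v1=-4 v2=-3 v3=3; positions = -7 -6 11 12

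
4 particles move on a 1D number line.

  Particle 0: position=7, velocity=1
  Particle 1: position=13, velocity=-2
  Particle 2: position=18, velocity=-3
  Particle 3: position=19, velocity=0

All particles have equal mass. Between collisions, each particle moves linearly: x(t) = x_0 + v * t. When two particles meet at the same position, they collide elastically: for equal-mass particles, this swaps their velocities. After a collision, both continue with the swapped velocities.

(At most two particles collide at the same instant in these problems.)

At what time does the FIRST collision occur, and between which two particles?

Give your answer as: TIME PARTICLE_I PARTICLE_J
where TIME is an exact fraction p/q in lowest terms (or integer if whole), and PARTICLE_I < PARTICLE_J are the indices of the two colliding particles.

Pair (0,1): pos 7,13 vel 1,-2 -> gap=6, closing at 3/unit, collide at t=2
Pair (1,2): pos 13,18 vel -2,-3 -> gap=5, closing at 1/unit, collide at t=5
Pair (2,3): pos 18,19 vel -3,0 -> not approaching (rel speed -3 <= 0)
Earliest collision: t=2 between 0 and 1

Answer: 2 0 1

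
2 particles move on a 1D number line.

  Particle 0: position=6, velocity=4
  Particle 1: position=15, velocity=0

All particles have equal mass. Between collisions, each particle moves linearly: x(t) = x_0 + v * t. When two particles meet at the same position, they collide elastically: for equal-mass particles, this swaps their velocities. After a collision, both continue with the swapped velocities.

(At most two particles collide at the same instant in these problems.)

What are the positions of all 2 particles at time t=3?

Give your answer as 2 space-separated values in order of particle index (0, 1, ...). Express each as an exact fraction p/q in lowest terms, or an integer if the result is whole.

Answer: 15 18

Derivation:
Collision at t=9/4: particles 0 and 1 swap velocities; positions: p0=15 p1=15; velocities now: v0=0 v1=4
Advance to t=3 (no further collisions before then); velocities: v0=0 v1=4; positions = 15 18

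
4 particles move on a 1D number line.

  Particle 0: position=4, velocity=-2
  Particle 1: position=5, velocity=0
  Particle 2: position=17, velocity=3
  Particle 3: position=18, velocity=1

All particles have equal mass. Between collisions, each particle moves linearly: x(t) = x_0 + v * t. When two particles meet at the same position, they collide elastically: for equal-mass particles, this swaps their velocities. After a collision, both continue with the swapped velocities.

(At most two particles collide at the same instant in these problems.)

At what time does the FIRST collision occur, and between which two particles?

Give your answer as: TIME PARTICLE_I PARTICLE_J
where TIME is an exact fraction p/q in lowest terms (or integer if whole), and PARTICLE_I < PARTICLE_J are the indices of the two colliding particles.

Pair (0,1): pos 4,5 vel -2,0 -> not approaching (rel speed -2 <= 0)
Pair (1,2): pos 5,17 vel 0,3 -> not approaching (rel speed -3 <= 0)
Pair (2,3): pos 17,18 vel 3,1 -> gap=1, closing at 2/unit, collide at t=1/2
Earliest collision: t=1/2 between 2 and 3

Answer: 1/2 2 3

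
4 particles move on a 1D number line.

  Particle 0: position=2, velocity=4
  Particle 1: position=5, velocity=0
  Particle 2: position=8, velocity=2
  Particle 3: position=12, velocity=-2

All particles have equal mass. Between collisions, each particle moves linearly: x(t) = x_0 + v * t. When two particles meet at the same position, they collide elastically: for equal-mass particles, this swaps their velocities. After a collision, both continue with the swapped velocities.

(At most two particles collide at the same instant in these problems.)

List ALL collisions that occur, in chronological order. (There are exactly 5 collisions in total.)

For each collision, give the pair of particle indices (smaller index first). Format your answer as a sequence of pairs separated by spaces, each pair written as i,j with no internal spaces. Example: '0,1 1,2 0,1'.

Answer: 0,1 2,3 1,2 2,3 0,1

Derivation:
Collision at t=3/4: particles 0 and 1 swap velocities; positions: p0=5 p1=5 p2=19/2 p3=21/2; velocities now: v0=0 v1=4 v2=2 v3=-2
Collision at t=1: particles 2 and 3 swap velocities; positions: p0=5 p1=6 p2=10 p3=10; velocities now: v0=0 v1=4 v2=-2 v3=2
Collision at t=5/3: particles 1 and 2 swap velocities; positions: p0=5 p1=26/3 p2=26/3 p3=34/3; velocities now: v0=0 v1=-2 v2=4 v3=2
Collision at t=3: particles 2 and 3 swap velocities; positions: p0=5 p1=6 p2=14 p3=14; velocities now: v0=0 v1=-2 v2=2 v3=4
Collision at t=7/2: particles 0 and 1 swap velocities; positions: p0=5 p1=5 p2=15 p3=16; velocities now: v0=-2 v1=0 v2=2 v3=4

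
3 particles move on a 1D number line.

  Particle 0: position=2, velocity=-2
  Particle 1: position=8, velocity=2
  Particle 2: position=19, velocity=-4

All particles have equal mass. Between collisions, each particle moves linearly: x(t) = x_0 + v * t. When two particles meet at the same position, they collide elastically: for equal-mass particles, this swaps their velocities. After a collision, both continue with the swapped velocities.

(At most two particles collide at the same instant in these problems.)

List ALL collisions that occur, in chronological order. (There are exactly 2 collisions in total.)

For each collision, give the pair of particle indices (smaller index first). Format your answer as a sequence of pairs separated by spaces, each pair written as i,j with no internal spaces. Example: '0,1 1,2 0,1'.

Answer: 1,2 0,1

Derivation:
Collision at t=11/6: particles 1 and 2 swap velocities; positions: p0=-5/3 p1=35/3 p2=35/3; velocities now: v0=-2 v1=-4 v2=2
Collision at t=17/2: particles 0 and 1 swap velocities; positions: p0=-15 p1=-15 p2=25; velocities now: v0=-4 v1=-2 v2=2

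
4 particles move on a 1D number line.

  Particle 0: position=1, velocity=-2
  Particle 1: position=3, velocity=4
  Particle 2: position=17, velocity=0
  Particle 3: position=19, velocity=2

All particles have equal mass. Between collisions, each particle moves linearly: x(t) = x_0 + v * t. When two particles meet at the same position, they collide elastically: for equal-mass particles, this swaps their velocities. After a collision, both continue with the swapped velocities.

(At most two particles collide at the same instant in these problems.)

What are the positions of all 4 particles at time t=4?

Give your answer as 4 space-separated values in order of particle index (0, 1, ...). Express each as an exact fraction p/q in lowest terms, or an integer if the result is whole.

Collision at t=7/2: particles 1 and 2 swap velocities; positions: p0=-6 p1=17 p2=17 p3=26; velocities now: v0=-2 v1=0 v2=4 v3=2
Advance to t=4 (no further collisions before then); velocities: v0=-2 v1=0 v2=4 v3=2; positions = -7 17 19 27

Answer: -7 17 19 27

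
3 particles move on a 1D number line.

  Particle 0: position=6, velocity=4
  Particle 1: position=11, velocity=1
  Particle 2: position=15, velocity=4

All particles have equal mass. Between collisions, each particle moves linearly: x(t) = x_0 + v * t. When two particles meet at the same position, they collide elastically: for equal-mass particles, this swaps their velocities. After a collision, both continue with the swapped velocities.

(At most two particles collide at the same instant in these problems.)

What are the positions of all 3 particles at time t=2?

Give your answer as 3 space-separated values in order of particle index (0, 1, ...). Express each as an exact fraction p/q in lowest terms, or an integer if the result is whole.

Collision at t=5/3: particles 0 and 1 swap velocities; positions: p0=38/3 p1=38/3 p2=65/3; velocities now: v0=1 v1=4 v2=4
Advance to t=2 (no further collisions before then); velocities: v0=1 v1=4 v2=4; positions = 13 14 23

Answer: 13 14 23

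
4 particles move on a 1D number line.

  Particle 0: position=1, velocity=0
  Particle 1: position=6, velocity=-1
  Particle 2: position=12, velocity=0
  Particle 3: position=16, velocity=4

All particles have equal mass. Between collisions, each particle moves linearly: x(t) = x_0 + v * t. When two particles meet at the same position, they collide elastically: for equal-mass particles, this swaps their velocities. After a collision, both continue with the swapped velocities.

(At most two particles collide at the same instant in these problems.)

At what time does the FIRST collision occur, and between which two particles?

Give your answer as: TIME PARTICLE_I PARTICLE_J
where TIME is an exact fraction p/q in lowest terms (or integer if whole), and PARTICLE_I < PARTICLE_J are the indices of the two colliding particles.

Answer: 5 0 1

Derivation:
Pair (0,1): pos 1,6 vel 0,-1 -> gap=5, closing at 1/unit, collide at t=5
Pair (1,2): pos 6,12 vel -1,0 -> not approaching (rel speed -1 <= 0)
Pair (2,3): pos 12,16 vel 0,4 -> not approaching (rel speed -4 <= 0)
Earliest collision: t=5 between 0 and 1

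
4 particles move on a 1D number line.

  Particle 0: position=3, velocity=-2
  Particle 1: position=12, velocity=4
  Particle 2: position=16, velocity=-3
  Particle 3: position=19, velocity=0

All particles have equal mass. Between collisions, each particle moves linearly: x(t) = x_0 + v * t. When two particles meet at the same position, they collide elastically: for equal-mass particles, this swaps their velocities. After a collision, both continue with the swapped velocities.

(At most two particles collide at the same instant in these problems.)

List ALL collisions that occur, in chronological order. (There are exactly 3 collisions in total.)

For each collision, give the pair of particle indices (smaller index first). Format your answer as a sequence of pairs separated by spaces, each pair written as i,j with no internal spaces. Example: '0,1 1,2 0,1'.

Answer: 1,2 2,3 0,1

Derivation:
Collision at t=4/7: particles 1 and 2 swap velocities; positions: p0=13/7 p1=100/7 p2=100/7 p3=19; velocities now: v0=-2 v1=-3 v2=4 v3=0
Collision at t=7/4: particles 2 and 3 swap velocities; positions: p0=-1/2 p1=43/4 p2=19 p3=19; velocities now: v0=-2 v1=-3 v2=0 v3=4
Collision at t=13: particles 0 and 1 swap velocities; positions: p0=-23 p1=-23 p2=19 p3=64; velocities now: v0=-3 v1=-2 v2=0 v3=4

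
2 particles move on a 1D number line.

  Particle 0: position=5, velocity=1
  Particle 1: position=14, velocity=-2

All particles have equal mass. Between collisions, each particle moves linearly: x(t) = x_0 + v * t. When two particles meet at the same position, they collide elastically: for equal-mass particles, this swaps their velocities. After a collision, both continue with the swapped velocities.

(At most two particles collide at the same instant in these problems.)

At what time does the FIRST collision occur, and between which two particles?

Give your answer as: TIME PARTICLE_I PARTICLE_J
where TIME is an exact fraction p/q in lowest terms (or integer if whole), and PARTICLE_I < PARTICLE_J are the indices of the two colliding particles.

Answer: 3 0 1

Derivation:
Pair (0,1): pos 5,14 vel 1,-2 -> gap=9, closing at 3/unit, collide at t=3
Earliest collision: t=3 between 0 and 1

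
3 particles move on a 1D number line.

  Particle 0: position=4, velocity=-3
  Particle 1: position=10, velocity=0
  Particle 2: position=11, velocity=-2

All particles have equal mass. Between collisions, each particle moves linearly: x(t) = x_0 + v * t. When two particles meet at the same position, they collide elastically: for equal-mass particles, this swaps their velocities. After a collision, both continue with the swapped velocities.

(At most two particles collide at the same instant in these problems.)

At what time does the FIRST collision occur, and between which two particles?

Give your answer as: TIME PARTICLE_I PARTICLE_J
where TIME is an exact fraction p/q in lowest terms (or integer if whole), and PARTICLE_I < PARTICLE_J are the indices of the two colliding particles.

Answer: 1/2 1 2

Derivation:
Pair (0,1): pos 4,10 vel -3,0 -> not approaching (rel speed -3 <= 0)
Pair (1,2): pos 10,11 vel 0,-2 -> gap=1, closing at 2/unit, collide at t=1/2
Earliest collision: t=1/2 between 1 and 2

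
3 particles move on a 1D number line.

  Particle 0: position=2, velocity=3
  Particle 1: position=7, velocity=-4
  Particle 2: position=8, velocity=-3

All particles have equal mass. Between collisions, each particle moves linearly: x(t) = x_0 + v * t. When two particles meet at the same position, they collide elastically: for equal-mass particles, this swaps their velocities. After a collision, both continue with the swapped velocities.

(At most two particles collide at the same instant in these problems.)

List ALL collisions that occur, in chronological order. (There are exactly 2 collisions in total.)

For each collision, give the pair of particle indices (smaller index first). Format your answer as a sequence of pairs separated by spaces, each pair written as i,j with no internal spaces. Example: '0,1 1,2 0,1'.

Answer: 0,1 1,2

Derivation:
Collision at t=5/7: particles 0 and 1 swap velocities; positions: p0=29/7 p1=29/7 p2=41/7; velocities now: v0=-4 v1=3 v2=-3
Collision at t=1: particles 1 and 2 swap velocities; positions: p0=3 p1=5 p2=5; velocities now: v0=-4 v1=-3 v2=3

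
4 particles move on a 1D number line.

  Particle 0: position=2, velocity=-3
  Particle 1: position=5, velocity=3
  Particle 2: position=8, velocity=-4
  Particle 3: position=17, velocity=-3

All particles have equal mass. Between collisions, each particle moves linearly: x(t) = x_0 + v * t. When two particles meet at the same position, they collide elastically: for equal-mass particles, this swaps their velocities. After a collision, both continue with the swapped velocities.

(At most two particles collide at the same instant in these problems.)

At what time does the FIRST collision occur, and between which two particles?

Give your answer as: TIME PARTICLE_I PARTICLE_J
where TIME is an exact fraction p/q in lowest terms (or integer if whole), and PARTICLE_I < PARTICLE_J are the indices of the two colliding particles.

Answer: 3/7 1 2

Derivation:
Pair (0,1): pos 2,5 vel -3,3 -> not approaching (rel speed -6 <= 0)
Pair (1,2): pos 5,8 vel 3,-4 -> gap=3, closing at 7/unit, collide at t=3/7
Pair (2,3): pos 8,17 vel -4,-3 -> not approaching (rel speed -1 <= 0)
Earliest collision: t=3/7 between 1 and 2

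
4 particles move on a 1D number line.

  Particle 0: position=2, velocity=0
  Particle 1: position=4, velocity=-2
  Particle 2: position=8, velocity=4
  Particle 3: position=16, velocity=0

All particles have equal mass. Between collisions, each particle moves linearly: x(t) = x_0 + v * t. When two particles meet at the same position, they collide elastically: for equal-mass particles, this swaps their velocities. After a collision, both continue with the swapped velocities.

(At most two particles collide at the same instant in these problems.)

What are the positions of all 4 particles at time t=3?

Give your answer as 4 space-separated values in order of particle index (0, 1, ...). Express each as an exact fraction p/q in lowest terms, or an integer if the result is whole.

Collision at t=1: particles 0 and 1 swap velocities; positions: p0=2 p1=2 p2=12 p3=16; velocities now: v0=-2 v1=0 v2=4 v3=0
Collision at t=2: particles 2 and 3 swap velocities; positions: p0=0 p1=2 p2=16 p3=16; velocities now: v0=-2 v1=0 v2=0 v3=4
Advance to t=3 (no further collisions before then); velocities: v0=-2 v1=0 v2=0 v3=4; positions = -2 2 16 20

Answer: -2 2 16 20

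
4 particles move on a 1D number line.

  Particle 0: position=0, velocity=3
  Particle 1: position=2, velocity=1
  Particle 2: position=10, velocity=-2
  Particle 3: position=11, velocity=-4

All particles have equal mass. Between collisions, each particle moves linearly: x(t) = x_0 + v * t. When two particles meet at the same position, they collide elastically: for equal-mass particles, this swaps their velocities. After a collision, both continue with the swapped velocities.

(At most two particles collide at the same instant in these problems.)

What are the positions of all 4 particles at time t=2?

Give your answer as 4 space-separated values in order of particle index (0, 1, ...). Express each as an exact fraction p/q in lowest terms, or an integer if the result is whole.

Answer: 3 4 6 6

Derivation:
Collision at t=1/2: particles 2 and 3 swap velocities; positions: p0=3/2 p1=5/2 p2=9 p3=9; velocities now: v0=3 v1=1 v2=-4 v3=-2
Collision at t=1: particles 0 and 1 swap velocities; positions: p0=3 p1=3 p2=7 p3=8; velocities now: v0=1 v1=3 v2=-4 v3=-2
Collision at t=11/7: particles 1 and 2 swap velocities; positions: p0=25/7 p1=33/7 p2=33/7 p3=48/7; velocities now: v0=1 v1=-4 v2=3 v3=-2
Collision at t=9/5: particles 0 and 1 swap velocities; positions: p0=19/5 p1=19/5 p2=27/5 p3=32/5; velocities now: v0=-4 v1=1 v2=3 v3=-2
Collision at t=2: particles 2 and 3 swap velocities; positions: p0=3 p1=4 p2=6 p3=6; velocities now: v0=-4 v1=1 v2=-2 v3=3
Advance to t=2 (no further collisions before then); velocities: v0=-4 v1=1 v2=-2 v3=3; positions = 3 4 6 6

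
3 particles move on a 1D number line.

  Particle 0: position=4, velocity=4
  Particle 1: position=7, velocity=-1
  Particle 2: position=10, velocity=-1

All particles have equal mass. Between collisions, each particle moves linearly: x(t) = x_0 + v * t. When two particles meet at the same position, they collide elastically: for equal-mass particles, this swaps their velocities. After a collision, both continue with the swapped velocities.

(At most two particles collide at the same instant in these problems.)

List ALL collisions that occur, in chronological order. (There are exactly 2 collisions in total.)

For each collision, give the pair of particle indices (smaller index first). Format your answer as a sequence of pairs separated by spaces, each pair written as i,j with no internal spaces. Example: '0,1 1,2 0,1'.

Answer: 0,1 1,2

Derivation:
Collision at t=3/5: particles 0 and 1 swap velocities; positions: p0=32/5 p1=32/5 p2=47/5; velocities now: v0=-1 v1=4 v2=-1
Collision at t=6/5: particles 1 and 2 swap velocities; positions: p0=29/5 p1=44/5 p2=44/5; velocities now: v0=-1 v1=-1 v2=4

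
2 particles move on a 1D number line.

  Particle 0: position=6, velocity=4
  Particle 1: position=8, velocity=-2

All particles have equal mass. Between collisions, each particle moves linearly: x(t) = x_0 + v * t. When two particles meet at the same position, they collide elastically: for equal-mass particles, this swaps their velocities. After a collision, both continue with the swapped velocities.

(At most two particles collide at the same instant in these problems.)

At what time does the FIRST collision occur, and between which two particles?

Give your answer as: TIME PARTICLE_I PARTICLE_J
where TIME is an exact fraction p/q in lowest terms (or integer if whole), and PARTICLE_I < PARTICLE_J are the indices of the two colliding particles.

Answer: 1/3 0 1

Derivation:
Pair (0,1): pos 6,8 vel 4,-2 -> gap=2, closing at 6/unit, collide at t=1/3
Earliest collision: t=1/3 between 0 and 1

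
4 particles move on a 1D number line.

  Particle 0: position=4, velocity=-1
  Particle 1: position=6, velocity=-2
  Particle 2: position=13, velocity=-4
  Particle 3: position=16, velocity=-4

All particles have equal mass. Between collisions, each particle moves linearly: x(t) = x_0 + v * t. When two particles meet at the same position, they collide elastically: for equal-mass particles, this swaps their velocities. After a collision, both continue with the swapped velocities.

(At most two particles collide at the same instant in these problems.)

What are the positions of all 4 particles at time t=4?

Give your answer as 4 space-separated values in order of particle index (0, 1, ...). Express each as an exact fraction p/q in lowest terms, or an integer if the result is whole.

Answer: -3 -2 0 0

Derivation:
Collision at t=2: particles 0 and 1 swap velocities; positions: p0=2 p1=2 p2=5 p3=8; velocities now: v0=-2 v1=-1 v2=-4 v3=-4
Collision at t=3: particles 1 and 2 swap velocities; positions: p0=0 p1=1 p2=1 p3=4; velocities now: v0=-2 v1=-4 v2=-1 v3=-4
Collision at t=7/2: particles 0 and 1 swap velocities; positions: p0=-1 p1=-1 p2=1/2 p3=2; velocities now: v0=-4 v1=-2 v2=-1 v3=-4
Collision at t=4: particles 2 and 3 swap velocities; positions: p0=-3 p1=-2 p2=0 p3=0; velocities now: v0=-4 v1=-2 v2=-4 v3=-1
Advance to t=4 (no further collisions before then); velocities: v0=-4 v1=-2 v2=-4 v3=-1; positions = -3 -2 0 0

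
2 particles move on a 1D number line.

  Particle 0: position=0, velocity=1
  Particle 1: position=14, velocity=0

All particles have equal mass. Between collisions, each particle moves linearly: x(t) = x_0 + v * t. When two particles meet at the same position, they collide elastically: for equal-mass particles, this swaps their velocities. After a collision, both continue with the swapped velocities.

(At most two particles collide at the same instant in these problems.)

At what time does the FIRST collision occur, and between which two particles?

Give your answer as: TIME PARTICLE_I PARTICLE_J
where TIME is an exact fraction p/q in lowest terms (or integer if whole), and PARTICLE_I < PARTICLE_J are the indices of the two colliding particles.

Answer: 14 0 1

Derivation:
Pair (0,1): pos 0,14 vel 1,0 -> gap=14, closing at 1/unit, collide at t=14
Earliest collision: t=14 between 0 and 1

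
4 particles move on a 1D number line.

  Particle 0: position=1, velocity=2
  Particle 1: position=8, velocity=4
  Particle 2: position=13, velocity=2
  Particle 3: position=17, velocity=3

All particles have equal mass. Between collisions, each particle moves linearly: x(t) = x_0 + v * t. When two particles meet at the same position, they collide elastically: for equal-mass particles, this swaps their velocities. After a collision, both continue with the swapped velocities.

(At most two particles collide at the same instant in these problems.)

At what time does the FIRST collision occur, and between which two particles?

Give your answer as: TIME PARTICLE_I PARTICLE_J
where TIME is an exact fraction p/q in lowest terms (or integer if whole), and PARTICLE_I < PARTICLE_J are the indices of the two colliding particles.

Pair (0,1): pos 1,8 vel 2,4 -> not approaching (rel speed -2 <= 0)
Pair (1,2): pos 8,13 vel 4,2 -> gap=5, closing at 2/unit, collide at t=5/2
Pair (2,3): pos 13,17 vel 2,3 -> not approaching (rel speed -1 <= 0)
Earliest collision: t=5/2 between 1 and 2

Answer: 5/2 1 2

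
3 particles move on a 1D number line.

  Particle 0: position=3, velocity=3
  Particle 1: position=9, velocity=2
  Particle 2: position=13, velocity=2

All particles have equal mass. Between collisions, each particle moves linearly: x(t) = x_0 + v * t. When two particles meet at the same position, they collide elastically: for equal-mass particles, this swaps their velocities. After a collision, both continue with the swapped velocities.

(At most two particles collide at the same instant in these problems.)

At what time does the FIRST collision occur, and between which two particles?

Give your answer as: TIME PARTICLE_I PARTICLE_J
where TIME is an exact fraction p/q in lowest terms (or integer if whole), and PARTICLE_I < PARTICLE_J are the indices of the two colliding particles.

Answer: 6 0 1

Derivation:
Pair (0,1): pos 3,9 vel 3,2 -> gap=6, closing at 1/unit, collide at t=6
Pair (1,2): pos 9,13 vel 2,2 -> not approaching (rel speed 0 <= 0)
Earliest collision: t=6 between 0 and 1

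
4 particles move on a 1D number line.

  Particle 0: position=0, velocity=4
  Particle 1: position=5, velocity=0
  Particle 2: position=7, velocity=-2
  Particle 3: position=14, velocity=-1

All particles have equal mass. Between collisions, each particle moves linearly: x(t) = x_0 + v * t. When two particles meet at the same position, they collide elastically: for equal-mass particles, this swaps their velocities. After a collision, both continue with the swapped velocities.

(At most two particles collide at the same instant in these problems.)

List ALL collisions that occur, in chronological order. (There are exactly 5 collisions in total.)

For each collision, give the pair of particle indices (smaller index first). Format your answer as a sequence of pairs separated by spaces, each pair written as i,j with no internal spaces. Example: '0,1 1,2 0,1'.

Answer: 1,2 0,1 1,2 2,3 1,2

Derivation:
Collision at t=1: particles 1 and 2 swap velocities; positions: p0=4 p1=5 p2=5 p3=13; velocities now: v0=4 v1=-2 v2=0 v3=-1
Collision at t=7/6: particles 0 and 1 swap velocities; positions: p0=14/3 p1=14/3 p2=5 p3=77/6; velocities now: v0=-2 v1=4 v2=0 v3=-1
Collision at t=5/4: particles 1 and 2 swap velocities; positions: p0=9/2 p1=5 p2=5 p3=51/4; velocities now: v0=-2 v1=0 v2=4 v3=-1
Collision at t=14/5: particles 2 and 3 swap velocities; positions: p0=7/5 p1=5 p2=56/5 p3=56/5; velocities now: v0=-2 v1=0 v2=-1 v3=4
Collision at t=9: particles 1 and 2 swap velocities; positions: p0=-11 p1=5 p2=5 p3=36; velocities now: v0=-2 v1=-1 v2=0 v3=4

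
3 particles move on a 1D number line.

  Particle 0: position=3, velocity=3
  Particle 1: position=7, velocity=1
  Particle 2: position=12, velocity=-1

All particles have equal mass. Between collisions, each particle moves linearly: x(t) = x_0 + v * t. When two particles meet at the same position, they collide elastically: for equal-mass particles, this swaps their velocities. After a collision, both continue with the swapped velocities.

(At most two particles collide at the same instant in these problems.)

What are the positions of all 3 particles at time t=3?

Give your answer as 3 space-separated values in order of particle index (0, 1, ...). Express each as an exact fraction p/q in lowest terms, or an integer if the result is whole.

Collision at t=2: particles 0 and 1 swap velocities; positions: p0=9 p1=9 p2=10; velocities now: v0=1 v1=3 v2=-1
Collision at t=9/4: particles 1 and 2 swap velocities; positions: p0=37/4 p1=39/4 p2=39/4; velocities now: v0=1 v1=-1 v2=3
Collision at t=5/2: particles 0 and 1 swap velocities; positions: p0=19/2 p1=19/2 p2=21/2; velocities now: v0=-1 v1=1 v2=3
Advance to t=3 (no further collisions before then); velocities: v0=-1 v1=1 v2=3; positions = 9 10 12

Answer: 9 10 12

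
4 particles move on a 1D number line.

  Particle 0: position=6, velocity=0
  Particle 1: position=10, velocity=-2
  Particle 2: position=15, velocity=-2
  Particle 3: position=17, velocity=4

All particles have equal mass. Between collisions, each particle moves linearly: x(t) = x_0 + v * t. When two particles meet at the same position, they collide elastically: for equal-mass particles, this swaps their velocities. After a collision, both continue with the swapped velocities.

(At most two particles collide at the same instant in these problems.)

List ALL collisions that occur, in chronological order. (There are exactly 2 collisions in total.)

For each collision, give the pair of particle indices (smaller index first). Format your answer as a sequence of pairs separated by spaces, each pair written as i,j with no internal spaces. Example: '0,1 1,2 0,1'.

Collision at t=2: particles 0 and 1 swap velocities; positions: p0=6 p1=6 p2=11 p3=25; velocities now: v0=-2 v1=0 v2=-2 v3=4
Collision at t=9/2: particles 1 and 2 swap velocities; positions: p0=1 p1=6 p2=6 p3=35; velocities now: v0=-2 v1=-2 v2=0 v3=4

Answer: 0,1 1,2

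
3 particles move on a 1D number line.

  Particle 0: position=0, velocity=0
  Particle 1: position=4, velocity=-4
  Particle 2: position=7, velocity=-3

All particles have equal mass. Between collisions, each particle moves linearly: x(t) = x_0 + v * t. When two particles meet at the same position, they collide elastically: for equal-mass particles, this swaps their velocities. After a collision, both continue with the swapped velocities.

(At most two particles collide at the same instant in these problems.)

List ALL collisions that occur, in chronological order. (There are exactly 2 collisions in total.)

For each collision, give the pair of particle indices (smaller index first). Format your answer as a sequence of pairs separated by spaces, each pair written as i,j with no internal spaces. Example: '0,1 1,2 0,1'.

Answer: 0,1 1,2

Derivation:
Collision at t=1: particles 0 and 1 swap velocities; positions: p0=0 p1=0 p2=4; velocities now: v0=-4 v1=0 v2=-3
Collision at t=7/3: particles 1 and 2 swap velocities; positions: p0=-16/3 p1=0 p2=0; velocities now: v0=-4 v1=-3 v2=0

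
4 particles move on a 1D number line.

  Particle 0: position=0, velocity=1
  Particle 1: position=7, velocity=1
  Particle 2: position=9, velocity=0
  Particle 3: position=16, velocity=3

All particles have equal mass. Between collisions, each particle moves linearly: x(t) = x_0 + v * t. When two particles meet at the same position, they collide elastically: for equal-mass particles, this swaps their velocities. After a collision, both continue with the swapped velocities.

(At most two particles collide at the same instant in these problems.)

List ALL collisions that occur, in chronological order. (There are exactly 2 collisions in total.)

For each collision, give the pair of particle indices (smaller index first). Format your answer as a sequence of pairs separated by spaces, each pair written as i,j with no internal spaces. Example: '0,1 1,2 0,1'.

Collision at t=2: particles 1 and 2 swap velocities; positions: p0=2 p1=9 p2=9 p3=22; velocities now: v0=1 v1=0 v2=1 v3=3
Collision at t=9: particles 0 and 1 swap velocities; positions: p0=9 p1=9 p2=16 p3=43; velocities now: v0=0 v1=1 v2=1 v3=3

Answer: 1,2 0,1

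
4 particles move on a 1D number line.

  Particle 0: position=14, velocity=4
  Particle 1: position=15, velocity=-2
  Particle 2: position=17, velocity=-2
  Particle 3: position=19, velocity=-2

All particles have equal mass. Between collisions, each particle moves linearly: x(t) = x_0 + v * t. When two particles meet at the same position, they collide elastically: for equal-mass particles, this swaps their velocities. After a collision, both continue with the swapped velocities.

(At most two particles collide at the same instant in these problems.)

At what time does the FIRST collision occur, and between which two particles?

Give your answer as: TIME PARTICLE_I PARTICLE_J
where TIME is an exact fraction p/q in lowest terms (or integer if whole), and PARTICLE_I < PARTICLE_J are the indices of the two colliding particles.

Answer: 1/6 0 1

Derivation:
Pair (0,1): pos 14,15 vel 4,-2 -> gap=1, closing at 6/unit, collide at t=1/6
Pair (1,2): pos 15,17 vel -2,-2 -> not approaching (rel speed 0 <= 0)
Pair (2,3): pos 17,19 vel -2,-2 -> not approaching (rel speed 0 <= 0)
Earliest collision: t=1/6 between 0 and 1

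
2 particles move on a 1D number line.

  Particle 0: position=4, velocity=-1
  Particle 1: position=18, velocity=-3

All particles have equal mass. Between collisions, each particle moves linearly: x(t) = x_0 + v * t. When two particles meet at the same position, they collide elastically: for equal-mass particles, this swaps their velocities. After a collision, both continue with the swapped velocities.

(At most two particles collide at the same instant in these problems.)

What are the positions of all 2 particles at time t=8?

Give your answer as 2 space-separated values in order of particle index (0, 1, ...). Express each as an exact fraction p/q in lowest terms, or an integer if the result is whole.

Answer: -6 -4

Derivation:
Collision at t=7: particles 0 and 1 swap velocities; positions: p0=-3 p1=-3; velocities now: v0=-3 v1=-1
Advance to t=8 (no further collisions before then); velocities: v0=-3 v1=-1; positions = -6 -4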